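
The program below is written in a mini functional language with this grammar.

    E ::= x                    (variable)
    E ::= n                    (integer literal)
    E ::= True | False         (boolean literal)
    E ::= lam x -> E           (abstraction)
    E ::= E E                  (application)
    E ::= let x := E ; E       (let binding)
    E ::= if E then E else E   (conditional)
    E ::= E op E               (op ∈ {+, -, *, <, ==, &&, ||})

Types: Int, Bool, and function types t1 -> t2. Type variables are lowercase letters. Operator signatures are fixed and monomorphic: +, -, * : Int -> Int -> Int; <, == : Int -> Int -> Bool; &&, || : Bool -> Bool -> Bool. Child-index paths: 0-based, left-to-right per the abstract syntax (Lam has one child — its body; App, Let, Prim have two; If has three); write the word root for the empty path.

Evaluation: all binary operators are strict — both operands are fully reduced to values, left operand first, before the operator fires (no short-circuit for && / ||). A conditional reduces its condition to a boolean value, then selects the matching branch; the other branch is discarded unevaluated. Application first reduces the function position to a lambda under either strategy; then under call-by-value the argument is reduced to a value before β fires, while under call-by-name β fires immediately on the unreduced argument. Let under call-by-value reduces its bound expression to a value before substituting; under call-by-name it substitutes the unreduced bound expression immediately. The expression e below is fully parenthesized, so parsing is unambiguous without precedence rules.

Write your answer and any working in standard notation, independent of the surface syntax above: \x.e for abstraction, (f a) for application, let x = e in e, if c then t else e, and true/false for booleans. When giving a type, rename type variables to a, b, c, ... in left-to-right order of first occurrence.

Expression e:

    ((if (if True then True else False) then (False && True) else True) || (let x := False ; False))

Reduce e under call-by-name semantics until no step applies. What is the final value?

Derivation:
step 0: ((if (if true then true else false) then (false && true) else true) || (let x = false in false))
step 1: [if@0.0] ((if true then (false && true) else true) || (let x = false in false))
step 2: [if@0] ((false && true) || (let x = false in false))
step 3: [delta@0] (false || (let x = false in false))
step 4: [let@1] (false || false)
step 5: [delta@root] false

Answer: false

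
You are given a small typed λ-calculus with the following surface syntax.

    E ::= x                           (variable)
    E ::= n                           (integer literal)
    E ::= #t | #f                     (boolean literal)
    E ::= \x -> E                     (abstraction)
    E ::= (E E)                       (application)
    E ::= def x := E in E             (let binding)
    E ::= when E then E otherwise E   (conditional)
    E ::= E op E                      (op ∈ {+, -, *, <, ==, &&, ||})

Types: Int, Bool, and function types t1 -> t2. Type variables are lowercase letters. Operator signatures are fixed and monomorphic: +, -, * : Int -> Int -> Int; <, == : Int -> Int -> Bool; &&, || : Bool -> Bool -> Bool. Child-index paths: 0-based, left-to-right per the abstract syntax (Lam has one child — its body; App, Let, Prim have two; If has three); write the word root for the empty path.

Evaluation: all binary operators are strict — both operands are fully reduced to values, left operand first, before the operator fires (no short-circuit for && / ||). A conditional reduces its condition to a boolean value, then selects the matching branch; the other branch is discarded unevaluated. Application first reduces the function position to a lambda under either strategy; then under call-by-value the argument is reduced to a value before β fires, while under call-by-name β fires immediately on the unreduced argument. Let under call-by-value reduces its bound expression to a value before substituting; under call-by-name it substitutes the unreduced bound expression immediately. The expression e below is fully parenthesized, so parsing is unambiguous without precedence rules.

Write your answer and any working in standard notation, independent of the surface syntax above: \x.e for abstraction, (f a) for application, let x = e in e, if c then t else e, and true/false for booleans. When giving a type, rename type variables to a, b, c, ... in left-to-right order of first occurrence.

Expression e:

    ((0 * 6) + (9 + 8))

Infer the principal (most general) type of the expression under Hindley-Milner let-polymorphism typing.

Answer: Int

Derivation:
  unify Int ~ Int
  unify Int ~ Int
  unify Int ~ Int
  unify Int ~ Int
  unify Int ~ Int
  unify Int ~ Int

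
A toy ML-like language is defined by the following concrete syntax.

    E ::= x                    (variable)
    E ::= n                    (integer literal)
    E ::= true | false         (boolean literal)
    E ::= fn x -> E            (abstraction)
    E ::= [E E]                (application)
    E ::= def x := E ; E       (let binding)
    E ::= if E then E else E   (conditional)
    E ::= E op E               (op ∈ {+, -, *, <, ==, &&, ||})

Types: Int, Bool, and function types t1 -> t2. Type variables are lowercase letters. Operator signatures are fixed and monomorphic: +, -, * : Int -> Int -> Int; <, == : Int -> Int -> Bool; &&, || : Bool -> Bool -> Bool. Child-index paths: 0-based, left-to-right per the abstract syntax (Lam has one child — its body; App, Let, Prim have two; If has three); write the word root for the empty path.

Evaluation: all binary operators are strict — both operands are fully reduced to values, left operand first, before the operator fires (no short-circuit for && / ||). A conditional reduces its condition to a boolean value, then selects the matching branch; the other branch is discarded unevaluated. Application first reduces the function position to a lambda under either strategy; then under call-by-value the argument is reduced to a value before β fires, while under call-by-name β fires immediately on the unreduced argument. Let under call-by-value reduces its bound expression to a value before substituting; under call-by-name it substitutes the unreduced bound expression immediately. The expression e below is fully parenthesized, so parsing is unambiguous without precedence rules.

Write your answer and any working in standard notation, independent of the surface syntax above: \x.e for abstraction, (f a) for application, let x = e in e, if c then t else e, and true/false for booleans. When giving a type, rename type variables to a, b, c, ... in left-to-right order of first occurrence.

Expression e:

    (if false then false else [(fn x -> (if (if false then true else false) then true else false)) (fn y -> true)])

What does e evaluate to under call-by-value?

Answer: false

Working:
step 0: (if false then false else ((\x.(if (if false then true else false) then true else false)) (\y.true)))
step 1: [if@root] ((\x.(if (if false then true else false) then true else false)) (\y.true))
step 2: [beta@root] (if (if false then true else false) then true else false)
step 3: [if@0] (if false then true else false)
step 4: [if@root] false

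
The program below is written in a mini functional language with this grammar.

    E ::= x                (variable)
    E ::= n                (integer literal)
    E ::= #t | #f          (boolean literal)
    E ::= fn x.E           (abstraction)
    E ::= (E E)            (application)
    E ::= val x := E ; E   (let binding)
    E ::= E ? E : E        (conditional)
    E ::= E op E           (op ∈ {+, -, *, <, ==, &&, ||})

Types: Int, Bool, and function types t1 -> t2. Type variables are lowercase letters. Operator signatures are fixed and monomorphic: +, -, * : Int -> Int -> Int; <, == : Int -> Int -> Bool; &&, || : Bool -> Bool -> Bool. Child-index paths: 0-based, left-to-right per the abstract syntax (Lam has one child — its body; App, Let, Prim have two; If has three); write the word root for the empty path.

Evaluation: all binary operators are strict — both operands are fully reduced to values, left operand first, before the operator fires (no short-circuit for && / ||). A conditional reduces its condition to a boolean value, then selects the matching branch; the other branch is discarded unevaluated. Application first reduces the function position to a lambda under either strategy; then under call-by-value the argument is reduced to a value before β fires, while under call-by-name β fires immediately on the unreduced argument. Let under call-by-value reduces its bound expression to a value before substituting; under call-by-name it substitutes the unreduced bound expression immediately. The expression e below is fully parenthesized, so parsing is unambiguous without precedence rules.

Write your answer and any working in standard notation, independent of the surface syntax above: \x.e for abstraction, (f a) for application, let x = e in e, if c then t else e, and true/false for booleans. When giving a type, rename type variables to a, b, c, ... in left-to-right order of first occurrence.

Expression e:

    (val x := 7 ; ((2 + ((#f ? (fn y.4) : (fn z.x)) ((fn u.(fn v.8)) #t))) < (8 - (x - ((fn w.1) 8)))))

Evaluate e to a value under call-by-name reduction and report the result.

Trace:
step 0: (let x = 7 in ((2 + ((if false then (\y.4) else (\z.x)) ((\u.(\v.8)) true))) < (8 - (x - ((\w.1) 8)))))
step 1: [let@root] ((2 + ((if false then (\y.4) else (\z.7)) ((\u.(\v.8)) true))) < (8 - (7 - ((\w.1) 8))))
step 2: [if@0.1.0] ((2 + ((\z.7) ((\u.(\v.8)) true))) < (8 - (7 - ((\w.1) 8))))
step 3: [beta@0.1] ((2 + 7) < (8 - (7 - ((\w.1) 8))))
step 4: [delta@0] (9 < (8 - (7 - ((\w.1) 8))))
step 5: [beta@1.1.1] (9 < (8 - (7 - 1)))
step 6: [delta@1.1] (9 < (8 - 6))
step 7: [delta@1] (9 < 2)
step 8: [delta@root] false

Answer: false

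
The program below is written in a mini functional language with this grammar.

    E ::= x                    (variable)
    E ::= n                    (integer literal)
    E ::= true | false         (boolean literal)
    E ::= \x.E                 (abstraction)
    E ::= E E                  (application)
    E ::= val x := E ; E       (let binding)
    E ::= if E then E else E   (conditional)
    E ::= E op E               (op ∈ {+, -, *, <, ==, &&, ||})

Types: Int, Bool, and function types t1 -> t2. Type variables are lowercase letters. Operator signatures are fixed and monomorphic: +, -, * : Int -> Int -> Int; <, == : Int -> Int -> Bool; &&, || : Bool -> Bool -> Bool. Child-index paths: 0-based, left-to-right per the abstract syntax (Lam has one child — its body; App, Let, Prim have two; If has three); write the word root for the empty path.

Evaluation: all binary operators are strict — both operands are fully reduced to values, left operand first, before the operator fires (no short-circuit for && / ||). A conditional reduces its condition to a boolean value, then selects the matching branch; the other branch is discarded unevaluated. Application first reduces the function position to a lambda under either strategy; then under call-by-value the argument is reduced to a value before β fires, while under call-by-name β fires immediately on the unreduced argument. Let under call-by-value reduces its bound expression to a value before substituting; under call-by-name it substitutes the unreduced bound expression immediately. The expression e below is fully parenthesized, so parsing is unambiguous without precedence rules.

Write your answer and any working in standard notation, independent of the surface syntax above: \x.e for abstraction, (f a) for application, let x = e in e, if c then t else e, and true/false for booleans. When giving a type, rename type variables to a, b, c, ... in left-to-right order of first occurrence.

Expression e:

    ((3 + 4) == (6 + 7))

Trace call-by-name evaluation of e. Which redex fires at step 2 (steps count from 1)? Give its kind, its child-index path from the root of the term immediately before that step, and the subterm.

Derivation:
step 0: ((3 + 4) == (6 + 7))
step 1: [delta@0] (7 == (6 + 7))
step 2: [delta@1] (7 == 13)

Answer: delta at 1 : (6 + 7)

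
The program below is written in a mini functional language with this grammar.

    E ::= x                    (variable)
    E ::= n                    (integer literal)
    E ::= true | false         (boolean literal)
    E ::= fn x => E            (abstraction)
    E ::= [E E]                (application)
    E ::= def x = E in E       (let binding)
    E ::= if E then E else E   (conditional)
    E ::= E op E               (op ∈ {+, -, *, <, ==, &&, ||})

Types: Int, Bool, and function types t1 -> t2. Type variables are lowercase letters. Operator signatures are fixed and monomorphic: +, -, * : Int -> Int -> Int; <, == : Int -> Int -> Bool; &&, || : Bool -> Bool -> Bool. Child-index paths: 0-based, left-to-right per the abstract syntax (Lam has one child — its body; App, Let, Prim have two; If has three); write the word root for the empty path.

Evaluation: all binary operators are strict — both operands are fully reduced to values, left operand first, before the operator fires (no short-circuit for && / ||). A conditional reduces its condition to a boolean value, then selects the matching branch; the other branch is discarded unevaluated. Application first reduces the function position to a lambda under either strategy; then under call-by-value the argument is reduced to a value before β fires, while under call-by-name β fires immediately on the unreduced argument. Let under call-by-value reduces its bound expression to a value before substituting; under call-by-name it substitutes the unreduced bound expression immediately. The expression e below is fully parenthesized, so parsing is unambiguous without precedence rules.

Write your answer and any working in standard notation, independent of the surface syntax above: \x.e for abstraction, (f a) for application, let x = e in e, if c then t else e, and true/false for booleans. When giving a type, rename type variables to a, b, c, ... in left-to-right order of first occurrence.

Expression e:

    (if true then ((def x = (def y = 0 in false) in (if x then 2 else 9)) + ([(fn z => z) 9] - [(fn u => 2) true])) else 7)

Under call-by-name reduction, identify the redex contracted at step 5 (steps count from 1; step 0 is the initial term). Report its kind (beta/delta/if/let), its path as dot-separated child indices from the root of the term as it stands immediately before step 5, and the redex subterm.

Answer: beta at 1.0 : ((\z.z) 9)

Trace:
step 0: (if true then ((let x = (let y = 0 in false) in (if x then 2 else 9)) + (((\z.z) 9) - ((\u.2) true))) else 7)
step 1: [if@root] ((let x = (let y = 0 in false) in (if x then 2 else 9)) + (((\z.z) 9) - ((\u.2) true)))
step 2: [let@0] ((if (let y = 0 in false) then 2 else 9) + (((\z.z) 9) - ((\u.2) true)))
step 3: [let@0.0] ((if false then 2 else 9) + (((\z.z) 9) - ((\u.2) true)))
step 4: [if@0] (9 + (((\z.z) 9) - ((\u.2) true)))
step 5: [beta@1.0] (9 + (9 - ((\u.2) true)))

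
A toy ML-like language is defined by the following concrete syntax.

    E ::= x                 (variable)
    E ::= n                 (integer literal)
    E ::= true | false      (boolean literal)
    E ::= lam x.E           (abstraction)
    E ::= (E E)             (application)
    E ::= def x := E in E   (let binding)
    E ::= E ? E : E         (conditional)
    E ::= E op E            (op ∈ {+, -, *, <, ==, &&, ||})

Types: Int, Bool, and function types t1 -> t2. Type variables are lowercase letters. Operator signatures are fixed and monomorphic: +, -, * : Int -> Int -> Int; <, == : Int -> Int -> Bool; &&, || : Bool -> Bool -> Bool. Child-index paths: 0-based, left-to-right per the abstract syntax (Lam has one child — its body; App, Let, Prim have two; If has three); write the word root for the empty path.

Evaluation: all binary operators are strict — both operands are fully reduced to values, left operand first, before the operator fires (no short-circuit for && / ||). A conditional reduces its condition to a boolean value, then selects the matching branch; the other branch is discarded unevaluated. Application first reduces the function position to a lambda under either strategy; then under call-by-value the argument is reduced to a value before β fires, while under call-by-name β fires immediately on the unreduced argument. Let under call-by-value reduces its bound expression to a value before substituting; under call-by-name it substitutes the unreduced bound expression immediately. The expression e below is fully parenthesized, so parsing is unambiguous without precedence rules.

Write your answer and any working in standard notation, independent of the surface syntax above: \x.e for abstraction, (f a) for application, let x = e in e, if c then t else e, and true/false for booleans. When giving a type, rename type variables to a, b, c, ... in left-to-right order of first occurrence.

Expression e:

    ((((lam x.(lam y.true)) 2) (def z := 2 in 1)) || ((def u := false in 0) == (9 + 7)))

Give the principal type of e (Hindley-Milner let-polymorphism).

Answer: Bool

Derivation:
\y._ : b -> Bool
\x._ : a -> b -> Bool
  unify a -> b -> Bool ~ Int -> c
  unify a ~ Int
  unify b -> Bool ~ c
_ _ : b -> Bool
let z : Int
  unify b -> Bool ~ Int -> d
  unify b ~ Int
  unify Bool ~ d
_ _ : Bool
  unify Bool ~ Bool
let u : Bool
  unify Int ~ Int
  unify Int ~ Int
  unify Int ~ Int
  unify Int ~ Int
  unify Bool ~ Bool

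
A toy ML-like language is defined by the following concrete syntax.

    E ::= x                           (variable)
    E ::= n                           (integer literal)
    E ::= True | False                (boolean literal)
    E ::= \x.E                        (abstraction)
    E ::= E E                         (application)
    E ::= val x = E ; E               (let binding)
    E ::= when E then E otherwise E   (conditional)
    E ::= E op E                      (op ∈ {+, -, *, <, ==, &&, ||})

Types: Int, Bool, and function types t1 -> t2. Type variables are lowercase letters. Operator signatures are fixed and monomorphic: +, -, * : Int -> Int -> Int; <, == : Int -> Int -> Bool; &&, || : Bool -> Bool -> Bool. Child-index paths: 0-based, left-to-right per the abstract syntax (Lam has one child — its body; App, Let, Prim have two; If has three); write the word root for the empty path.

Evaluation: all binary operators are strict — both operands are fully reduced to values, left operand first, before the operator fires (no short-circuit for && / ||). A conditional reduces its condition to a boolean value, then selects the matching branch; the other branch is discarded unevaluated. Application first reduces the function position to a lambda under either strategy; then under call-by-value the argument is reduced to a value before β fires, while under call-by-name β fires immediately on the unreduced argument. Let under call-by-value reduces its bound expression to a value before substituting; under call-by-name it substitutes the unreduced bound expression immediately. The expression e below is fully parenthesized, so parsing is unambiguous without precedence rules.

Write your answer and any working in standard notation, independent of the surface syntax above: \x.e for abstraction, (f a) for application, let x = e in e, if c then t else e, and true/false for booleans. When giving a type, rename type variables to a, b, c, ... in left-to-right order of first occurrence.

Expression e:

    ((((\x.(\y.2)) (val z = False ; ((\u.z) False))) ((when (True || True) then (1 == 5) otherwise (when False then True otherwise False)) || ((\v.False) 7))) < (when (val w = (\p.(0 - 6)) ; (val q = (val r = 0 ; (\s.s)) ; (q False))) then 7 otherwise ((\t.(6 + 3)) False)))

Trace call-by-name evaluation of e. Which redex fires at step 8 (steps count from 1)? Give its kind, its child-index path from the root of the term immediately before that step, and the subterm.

Answer: beta at 1 : ((\t.(6 + 3)) false)

Trace:
step 0: ((((\x.(\y.2)) (let z = false in ((\u.z) false))) ((if (true || true) then (1 == 5) else (if false then true else false)) || ((\v.false) 7))) < (if (let w = (\p.(0 - 6)) in (let q = (let r = 0 in (\s.s)) in (q false))) then 7 else ((\t.(6 + 3)) false)))
step 1: [beta@0.0] (((\y.2) ((if (true || true) then (1 == 5) else (if false then true else false)) || ((\v.false) 7))) < (if (let w = (\p.(0 - 6)) in (let q = (let r = 0 in (\s.s)) in (q false))) then 7 else ((\t.(6 + 3)) false)))
step 2: [beta@0] (2 < (if (let w = (\p.(0 - 6)) in (let q = (let r = 0 in (\s.s)) in (q false))) then 7 else ((\t.(6 + 3)) false)))
step 3: [let@1.0] (2 < (if (let q = (let r = 0 in (\s.s)) in (q false)) then 7 else ((\t.(6 + 3)) false)))
step 4: [let@1.0] (2 < (if ((let r = 0 in (\s.s)) false) then 7 else ((\t.(6 + 3)) false)))
step 5: [let@1.0.0] (2 < (if ((\s.s) false) then 7 else ((\t.(6 + 3)) false)))
step 6: [beta@1.0] (2 < (if false then 7 else ((\t.(6 + 3)) false)))
step 7: [if@1] (2 < ((\t.(6 + 3)) false))
step 8: [beta@1] (2 < (6 + 3))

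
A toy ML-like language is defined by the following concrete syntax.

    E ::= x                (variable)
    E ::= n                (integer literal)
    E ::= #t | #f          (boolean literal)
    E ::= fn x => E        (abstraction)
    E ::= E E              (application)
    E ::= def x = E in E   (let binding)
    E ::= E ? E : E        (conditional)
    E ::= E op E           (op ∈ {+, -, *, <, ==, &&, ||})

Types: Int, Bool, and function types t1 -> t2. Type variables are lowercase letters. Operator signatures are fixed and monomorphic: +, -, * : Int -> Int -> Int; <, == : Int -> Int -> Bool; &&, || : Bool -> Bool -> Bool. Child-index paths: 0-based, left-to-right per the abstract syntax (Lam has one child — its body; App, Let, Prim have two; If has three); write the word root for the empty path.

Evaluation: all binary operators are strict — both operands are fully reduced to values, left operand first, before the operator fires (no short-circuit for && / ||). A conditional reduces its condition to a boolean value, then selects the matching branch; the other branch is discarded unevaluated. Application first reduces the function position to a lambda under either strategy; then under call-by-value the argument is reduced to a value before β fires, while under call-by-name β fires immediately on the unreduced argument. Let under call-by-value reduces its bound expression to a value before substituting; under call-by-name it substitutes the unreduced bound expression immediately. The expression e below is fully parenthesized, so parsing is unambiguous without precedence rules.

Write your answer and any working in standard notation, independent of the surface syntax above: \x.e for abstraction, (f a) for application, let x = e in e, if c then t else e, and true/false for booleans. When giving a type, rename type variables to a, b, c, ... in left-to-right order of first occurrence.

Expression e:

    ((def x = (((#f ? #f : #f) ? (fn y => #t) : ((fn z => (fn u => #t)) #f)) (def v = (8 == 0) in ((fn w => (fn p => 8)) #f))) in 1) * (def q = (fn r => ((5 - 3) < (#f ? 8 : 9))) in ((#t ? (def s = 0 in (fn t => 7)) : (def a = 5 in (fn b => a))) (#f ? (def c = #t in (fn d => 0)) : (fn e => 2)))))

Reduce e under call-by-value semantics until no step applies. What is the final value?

Derivation:
step 0: ((let x = ((if (if false then false else false) then (\y.true) else ((\z.(\u.true)) false)) (let v = (8 == 0) in ((\w.(\p.8)) false))) in 1) * (let q = (\r.((5 - 3) < (if false then 8 else 9))) in ((if true then (let s = 0 in (\t.7)) else (let a = 5 in (\b.a))) (if false then (let c = true in (\d.0)) else (\e.2)))))
step 1: [if@0.0.0.0] ((let x = ((if false then (\y.true) else ((\z.(\u.true)) false)) (let v = (8 == 0) in ((\w.(\p.8)) false))) in 1) * (let q = (\r.((5 - 3) < (if false then 8 else 9))) in ((if true then (let s = 0 in (\t.7)) else (let a = 5 in (\b.a))) (if false then (let c = true in (\d.0)) else (\e.2)))))
step 2: [if@0.0.0] ((let x = (((\z.(\u.true)) false) (let v = (8 == 0) in ((\w.(\p.8)) false))) in 1) * (let q = (\r.((5 - 3) < (if false then 8 else 9))) in ((if true then (let s = 0 in (\t.7)) else (let a = 5 in (\b.a))) (if false then (let c = true in (\d.0)) else (\e.2)))))
step 3: [beta@0.0.0] ((let x = ((\u.true) (let v = (8 == 0) in ((\w.(\p.8)) false))) in 1) * (let q = (\r.((5 - 3) < (if false then 8 else 9))) in ((if true then (let s = 0 in (\t.7)) else (let a = 5 in (\b.a))) (if false then (let c = true in (\d.0)) else (\e.2)))))
step 4: [delta@0.0.1.0] ((let x = ((\u.true) (let v = false in ((\w.(\p.8)) false))) in 1) * (let q = (\r.((5 - 3) < (if false then 8 else 9))) in ((if true then (let s = 0 in (\t.7)) else (let a = 5 in (\b.a))) (if false then (let c = true in (\d.0)) else (\e.2)))))
step 5: [let@0.0.1] ((let x = ((\u.true) ((\w.(\p.8)) false)) in 1) * (let q = (\r.((5 - 3) < (if false then 8 else 9))) in ((if true then (let s = 0 in (\t.7)) else (let a = 5 in (\b.a))) (if false then (let c = true in (\d.0)) else (\e.2)))))
step 6: [beta@0.0.1] ((let x = ((\u.true) (\p.8)) in 1) * (let q = (\r.((5 - 3) < (if false then 8 else 9))) in ((if true then (let s = 0 in (\t.7)) else (let a = 5 in (\b.a))) (if false then (let c = true in (\d.0)) else (\e.2)))))
step 7: [beta@0.0] ((let x = true in 1) * (let q = (\r.((5 - 3) < (if false then 8 else 9))) in ((if true then (let s = 0 in (\t.7)) else (let a = 5 in (\b.a))) (if false then (let c = true in (\d.0)) else (\e.2)))))
step 8: [let@0] (1 * (let q = (\r.((5 - 3) < (if false then 8 else 9))) in ((if true then (let s = 0 in (\t.7)) else (let a = 5 in (\b.a))) (if false then (let c = true in (\d.0)) else (\e.2)))))
step 9: [let@1] (1 * ((if true then (let s = 0 in (\t.7)) else (let a = 5 in (\b.a))) (if false then (let c = true in (\d.0)) else (\e.2))))
step 10: [if@1.0] (1 * ((let s = 0 in (\t.7)) (if false then (let c = true in (\d.0)) else (\e.2))))
step 11: [let@1.0] (1 * ((\t.7) (if false then (let c = true in (\d.0)) else (\e.2))))
step 12: [if@1.1] (1 * ((\t.7) (\e.2)))
step 13: [beta@1] (1 * 7)
step 14: [delta@root] 7

Answer: 7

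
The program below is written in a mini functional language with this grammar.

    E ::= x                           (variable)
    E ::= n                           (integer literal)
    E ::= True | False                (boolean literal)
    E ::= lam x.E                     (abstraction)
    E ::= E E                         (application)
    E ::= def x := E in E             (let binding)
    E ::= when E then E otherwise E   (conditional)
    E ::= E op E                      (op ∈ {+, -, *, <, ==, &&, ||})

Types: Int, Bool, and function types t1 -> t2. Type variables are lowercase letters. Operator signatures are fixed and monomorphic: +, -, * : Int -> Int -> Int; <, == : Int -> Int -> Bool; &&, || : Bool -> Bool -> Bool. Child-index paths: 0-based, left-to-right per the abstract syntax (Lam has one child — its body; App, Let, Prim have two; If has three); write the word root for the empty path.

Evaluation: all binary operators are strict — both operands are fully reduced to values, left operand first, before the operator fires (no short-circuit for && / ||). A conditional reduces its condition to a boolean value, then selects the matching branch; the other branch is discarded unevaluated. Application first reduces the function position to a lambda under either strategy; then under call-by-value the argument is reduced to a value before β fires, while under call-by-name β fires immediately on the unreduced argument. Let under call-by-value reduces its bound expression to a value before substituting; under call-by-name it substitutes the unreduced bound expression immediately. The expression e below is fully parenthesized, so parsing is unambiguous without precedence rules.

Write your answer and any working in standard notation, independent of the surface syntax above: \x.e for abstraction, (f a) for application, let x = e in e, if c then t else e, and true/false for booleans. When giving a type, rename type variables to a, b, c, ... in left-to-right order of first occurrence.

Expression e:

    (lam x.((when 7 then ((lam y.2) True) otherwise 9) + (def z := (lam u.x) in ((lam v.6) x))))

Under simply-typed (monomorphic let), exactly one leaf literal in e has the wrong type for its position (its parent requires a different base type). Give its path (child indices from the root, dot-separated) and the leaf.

Trace:
  unify Int ~ Bool
  FAIL: mismatch Int ~ Bool

Answer: 0.0.0 : 7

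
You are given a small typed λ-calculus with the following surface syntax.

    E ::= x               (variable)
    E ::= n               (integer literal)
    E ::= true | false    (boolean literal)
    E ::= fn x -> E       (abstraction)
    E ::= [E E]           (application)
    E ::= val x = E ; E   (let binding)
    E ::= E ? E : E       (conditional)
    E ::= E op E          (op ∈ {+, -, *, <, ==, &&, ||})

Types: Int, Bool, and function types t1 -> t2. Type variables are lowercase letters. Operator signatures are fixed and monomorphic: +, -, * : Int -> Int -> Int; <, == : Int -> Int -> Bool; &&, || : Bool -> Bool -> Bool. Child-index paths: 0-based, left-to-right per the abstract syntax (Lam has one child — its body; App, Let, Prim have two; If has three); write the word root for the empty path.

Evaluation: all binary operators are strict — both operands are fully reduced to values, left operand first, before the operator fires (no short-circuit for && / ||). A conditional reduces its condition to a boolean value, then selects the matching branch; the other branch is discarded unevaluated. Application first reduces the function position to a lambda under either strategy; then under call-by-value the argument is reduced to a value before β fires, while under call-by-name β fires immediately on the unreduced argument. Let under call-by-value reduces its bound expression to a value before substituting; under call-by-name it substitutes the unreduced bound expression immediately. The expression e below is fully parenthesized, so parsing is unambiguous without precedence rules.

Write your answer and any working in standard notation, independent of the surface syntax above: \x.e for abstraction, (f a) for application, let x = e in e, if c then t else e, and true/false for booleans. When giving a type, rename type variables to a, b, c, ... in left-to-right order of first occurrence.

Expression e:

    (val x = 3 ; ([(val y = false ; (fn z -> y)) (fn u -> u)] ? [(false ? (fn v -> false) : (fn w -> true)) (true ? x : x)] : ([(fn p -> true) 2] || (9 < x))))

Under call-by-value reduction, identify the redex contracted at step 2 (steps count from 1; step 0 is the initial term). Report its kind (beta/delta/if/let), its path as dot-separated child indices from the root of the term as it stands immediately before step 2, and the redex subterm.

Answer: let at 0.0 : (let y = false in (\z.y))

Trace:
step 0: (let x = 3 in (if ((let y = false in (\z.y)) (\u.u)) then ((if false then (\v.false) else (\w.true)) (if true then x else x)) else (((\p.true) 2) || (9 < x))))
step 1: [let@root] (if ((let y = false in (\z.y)) (\u.u)) then ((if false then (\v.false) else (\w.true)) (if true then 3 else 3)) else (((\p.true) 2) || (9 < 3)))
step 2: [let@0.0] (if ((\z.false) (\u.u)) then ((if false then (\v.false) else (\w.true)) (if true then 3 else 3)) else (((\p.true) 2) || (9 < 3)))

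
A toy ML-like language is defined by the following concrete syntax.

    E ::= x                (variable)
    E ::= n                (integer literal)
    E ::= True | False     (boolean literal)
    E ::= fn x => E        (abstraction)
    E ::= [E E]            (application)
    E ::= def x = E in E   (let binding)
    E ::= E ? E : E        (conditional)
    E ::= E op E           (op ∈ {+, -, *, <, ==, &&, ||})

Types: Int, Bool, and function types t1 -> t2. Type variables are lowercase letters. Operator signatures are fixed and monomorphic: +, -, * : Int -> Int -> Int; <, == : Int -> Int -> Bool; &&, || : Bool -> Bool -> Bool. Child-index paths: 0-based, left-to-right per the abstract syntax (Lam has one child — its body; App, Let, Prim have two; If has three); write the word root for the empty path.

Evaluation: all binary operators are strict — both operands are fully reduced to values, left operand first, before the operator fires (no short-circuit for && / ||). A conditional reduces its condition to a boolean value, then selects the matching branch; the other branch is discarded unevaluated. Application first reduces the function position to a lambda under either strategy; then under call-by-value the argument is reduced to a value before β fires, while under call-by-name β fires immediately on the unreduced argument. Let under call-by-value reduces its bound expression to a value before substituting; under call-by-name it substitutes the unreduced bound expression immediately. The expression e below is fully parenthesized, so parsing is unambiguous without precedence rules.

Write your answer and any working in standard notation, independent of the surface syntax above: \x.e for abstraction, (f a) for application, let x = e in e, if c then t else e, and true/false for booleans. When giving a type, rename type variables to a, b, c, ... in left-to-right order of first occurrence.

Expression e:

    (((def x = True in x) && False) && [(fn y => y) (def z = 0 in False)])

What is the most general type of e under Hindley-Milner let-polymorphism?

Trace:
let x : Bool
x : Bool
  unify Bool ~ Bool
  unify Bool ~ Bool
  unify Bool ~ Bool
y : a
\y._ : a -> a
let z : Int
  unify a -> a ~ Bool -> b
  unify a ~ Bool
  unify Bool ~ b
_ _ : Bool
  unify Bool ~ Bool

Answer: Bool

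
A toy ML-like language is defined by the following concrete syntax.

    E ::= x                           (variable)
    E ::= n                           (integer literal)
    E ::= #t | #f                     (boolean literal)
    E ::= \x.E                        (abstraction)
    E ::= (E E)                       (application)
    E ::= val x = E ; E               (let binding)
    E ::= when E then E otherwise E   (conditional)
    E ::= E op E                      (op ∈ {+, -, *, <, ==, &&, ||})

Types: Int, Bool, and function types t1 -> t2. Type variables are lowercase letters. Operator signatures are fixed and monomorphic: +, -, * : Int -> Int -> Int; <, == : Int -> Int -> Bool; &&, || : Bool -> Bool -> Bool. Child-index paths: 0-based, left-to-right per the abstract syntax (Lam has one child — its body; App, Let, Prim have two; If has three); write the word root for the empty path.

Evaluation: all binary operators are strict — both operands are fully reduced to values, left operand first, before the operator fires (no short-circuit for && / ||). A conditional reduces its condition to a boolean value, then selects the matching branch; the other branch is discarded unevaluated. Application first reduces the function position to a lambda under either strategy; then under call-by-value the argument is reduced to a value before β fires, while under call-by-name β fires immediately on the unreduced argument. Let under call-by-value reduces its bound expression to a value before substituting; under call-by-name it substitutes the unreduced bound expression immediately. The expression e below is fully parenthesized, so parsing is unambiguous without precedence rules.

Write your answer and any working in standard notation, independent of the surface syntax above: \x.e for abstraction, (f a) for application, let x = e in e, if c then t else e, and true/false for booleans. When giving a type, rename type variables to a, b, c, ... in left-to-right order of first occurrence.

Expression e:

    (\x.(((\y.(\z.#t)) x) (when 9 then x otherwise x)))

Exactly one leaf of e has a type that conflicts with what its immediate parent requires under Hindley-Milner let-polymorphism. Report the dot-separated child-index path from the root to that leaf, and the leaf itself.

Answer: 0.1.0 : 9

Derivation:
\z._ : c -> Bool
\y._ : b -> c -> Bool
x : a
  unify b -> c -> Bool ~ a -> d
  unify b ~ a
  unify c -> Bool ~ d
_ _ : c -> Bool
  unify Int ~ Bool
  FAIL: mismatch Int ~ Bool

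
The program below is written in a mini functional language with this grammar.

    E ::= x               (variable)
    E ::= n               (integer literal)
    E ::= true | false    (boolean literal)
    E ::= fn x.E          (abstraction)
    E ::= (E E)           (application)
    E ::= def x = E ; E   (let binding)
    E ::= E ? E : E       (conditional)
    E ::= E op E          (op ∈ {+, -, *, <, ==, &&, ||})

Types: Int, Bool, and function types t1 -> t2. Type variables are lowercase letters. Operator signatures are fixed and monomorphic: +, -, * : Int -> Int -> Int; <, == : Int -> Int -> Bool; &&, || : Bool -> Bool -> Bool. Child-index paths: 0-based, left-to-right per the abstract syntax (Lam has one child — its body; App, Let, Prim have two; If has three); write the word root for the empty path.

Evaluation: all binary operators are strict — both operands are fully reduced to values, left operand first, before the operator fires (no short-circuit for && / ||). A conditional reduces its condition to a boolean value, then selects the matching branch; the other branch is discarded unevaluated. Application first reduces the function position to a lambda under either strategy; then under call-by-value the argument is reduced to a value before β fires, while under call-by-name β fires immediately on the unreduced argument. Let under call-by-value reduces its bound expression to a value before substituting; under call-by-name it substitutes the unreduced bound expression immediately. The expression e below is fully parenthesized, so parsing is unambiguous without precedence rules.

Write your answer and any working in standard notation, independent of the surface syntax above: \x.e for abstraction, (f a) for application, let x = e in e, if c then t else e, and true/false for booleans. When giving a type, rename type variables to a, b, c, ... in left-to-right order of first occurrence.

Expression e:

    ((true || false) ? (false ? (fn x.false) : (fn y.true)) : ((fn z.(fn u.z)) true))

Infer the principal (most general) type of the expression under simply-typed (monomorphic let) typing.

Answer: a -> Bool

Derivation:
  unify Bool ~ Bool
  unify Bool ~ Bool
  unify Bool ~ Bool
  unify Bool ~ Bool
\x._ : a -> Bool
\y._ : b -> Bool
  unify a -> Bool ~ b -> Bool
  unify a ~ b
  unify Bool ~ Bool
z : c
\u._ : d -> c
\z._ : c -> d -> c
  unify c -> d -> c ~ Bool -> e
  unify c ~ Bool
  unify d -> Bool ~ e
_ _ : d -> Bool
  unify b -> Bool ~ d -> Bool
  unify b ~ d
  unify Bool ~ Bool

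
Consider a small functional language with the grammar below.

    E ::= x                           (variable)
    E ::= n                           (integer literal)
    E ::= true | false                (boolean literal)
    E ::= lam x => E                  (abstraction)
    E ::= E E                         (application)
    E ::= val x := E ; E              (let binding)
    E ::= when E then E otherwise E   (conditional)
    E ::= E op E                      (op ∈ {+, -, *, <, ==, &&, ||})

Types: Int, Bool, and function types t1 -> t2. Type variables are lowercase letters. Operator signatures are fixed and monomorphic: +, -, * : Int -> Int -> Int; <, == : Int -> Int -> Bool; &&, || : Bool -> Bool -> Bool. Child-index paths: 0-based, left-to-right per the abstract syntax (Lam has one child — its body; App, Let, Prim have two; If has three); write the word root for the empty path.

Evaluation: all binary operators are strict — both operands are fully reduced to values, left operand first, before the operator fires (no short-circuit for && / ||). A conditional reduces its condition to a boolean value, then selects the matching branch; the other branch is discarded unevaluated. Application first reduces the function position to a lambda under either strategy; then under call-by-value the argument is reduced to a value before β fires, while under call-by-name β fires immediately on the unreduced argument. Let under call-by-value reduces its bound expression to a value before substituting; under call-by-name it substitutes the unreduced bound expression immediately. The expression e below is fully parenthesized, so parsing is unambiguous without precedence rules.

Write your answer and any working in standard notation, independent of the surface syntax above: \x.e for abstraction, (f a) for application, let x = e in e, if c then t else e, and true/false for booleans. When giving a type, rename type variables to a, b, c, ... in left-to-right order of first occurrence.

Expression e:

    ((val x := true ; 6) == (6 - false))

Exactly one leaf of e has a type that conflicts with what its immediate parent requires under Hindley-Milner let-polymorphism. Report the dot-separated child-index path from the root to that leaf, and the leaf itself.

Derivation:
let x : Bool
  unify Int ~ Int
  unify Int ~ Int
  unify Bool ~ Int
  FAIL: mismatch Bool ~ Int

Answer: 1.1 : false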